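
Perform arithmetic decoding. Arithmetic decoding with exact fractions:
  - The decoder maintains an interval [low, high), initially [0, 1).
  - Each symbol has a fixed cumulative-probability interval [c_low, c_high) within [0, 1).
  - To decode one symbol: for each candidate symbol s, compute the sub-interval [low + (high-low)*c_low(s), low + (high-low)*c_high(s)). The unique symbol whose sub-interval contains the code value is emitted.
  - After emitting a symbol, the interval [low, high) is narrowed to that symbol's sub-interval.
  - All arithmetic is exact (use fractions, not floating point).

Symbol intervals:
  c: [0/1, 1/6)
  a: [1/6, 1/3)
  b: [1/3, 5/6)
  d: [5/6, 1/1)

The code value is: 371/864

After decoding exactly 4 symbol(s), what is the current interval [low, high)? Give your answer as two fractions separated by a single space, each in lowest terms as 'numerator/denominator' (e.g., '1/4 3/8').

Step 1: interval [0/1, 1/1), width = 1/1 - 0/1 = 1/1
  'c': [0/1 + 1/1*0/1, 0/1 + 1/1*1/6) = [0/1, 1/6)
  'a': [0/1 + 1/1*1/6, 0/1 + 1/1*1/3) = [1/6, 1/3)
  'b': [0/1 + 1/1*1/3, 0/1 + 1/1*5/6) = [1/3, 5/6) <- contains code 371/864
  'd': [0/1 + 1/1*5/6, 0/1 + 1/1*1/1) = [5/6, 1/1)
  emit 'b', narrow to [1/3, 5/6)
Step 2: interval [1/3, 5/6), width = 5/6 - 1/3 = 1/2
  'c': [1/3 + 1/2*0/1, 1/3 + 1/2*1/6) = [1/3, 5/12)
  'a': [1/3 + 1/2*1/6, 1/3 + 1/2*1/3) = [5/12, 1/2) <- contains code 371/864
  'b': [1/3 + 1/2*1/3, 1/3 + 1/2*5/6) = [1/2, 3/4)
  'd': [1/3 + 1/2*5/6, 1/3 + 1/2*1/1) = [3/4, 5/6)
  emit 'a', narrow to [5/12, 1/2)
Step 3: interval [5/12, 1/2), width = 1/2 - 5/12 = 1/12
  'c': [5/12 + 1/12*0/1, 5/12 + 1/12*1/6) = [5/12, 31/72) <- contains code 371/864
  'a': [5/12 + 1/12*1/6, 5/12 + 1/12*1/3) = [31/72, 4/9)
  'b': [5/12 + 1/12*1/3, 5/12 + 1/12*5/6) = [4/9, 35/72)
  'd': [5/12 + 1/12*5/6, 5/12 + 1/12*1/1) = [35/72, 1/2)
  emit 'c', narrow to [5/12, 31/72)
Step 4: interval [5/12, 31/72), width = 31/72 - 5/12 = 1/72
  'c': [5/12 + 1/72*0/1, 5/12 + 1/72*1/6) = [5/12, 181/432)
  'a': [5/12 + 1/72*1/6, 5/12 + 1/72*1/3) = [181/432, 91/216)
  'b': [5/12 + 1/72*1/3, 5/12 + 1/72*5/6) = [91/216, 185/432)
  'd': [5/12 + 1/72*5/6, 5/12 + 1/72*1/1) = [185/432, 31/72) <- contains code 371/864
  emit 'd', narrow to [185/432, 31/72)

Answer: 185/432 31/72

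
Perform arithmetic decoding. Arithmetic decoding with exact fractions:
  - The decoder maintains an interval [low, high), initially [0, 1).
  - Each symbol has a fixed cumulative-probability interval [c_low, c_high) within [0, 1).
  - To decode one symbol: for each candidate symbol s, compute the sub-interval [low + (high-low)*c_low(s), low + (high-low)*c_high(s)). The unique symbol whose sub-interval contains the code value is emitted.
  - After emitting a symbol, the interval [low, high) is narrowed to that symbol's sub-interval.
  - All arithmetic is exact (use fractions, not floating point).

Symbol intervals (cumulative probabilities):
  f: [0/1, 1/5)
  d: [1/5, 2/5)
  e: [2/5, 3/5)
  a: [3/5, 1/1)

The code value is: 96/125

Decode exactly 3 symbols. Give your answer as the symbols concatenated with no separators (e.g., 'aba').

Answer: aef

Derivation:
Step 1: interval [0/1, 1/1), width = 1/1 - 0/1 = 1/1
  'f': [0/1 + 1/1*0/1, 0/1 + 1/1*1/5) = [0/1, 1/5)
  'd': [0/1 + 1/1*1/5, 0/1 + 1/1*2/5) = [1/5, 2/5)
  'e': [0/1 + 1/1*2/5, 0/1 + 1/1*3/5) = [2/5, 3/5)
  'a': [0/1 + 1/1*3/5, 0/1 + 1/1*1/1) = [3/5, 1/1) <- contains code 96/125
  emit 'a', narrow to [3/5, 1/1)
Step 2: interval [3/5, 1/1), width = 1/1 - 3/5 = 2/5
  'f': [3/5 + 2/5*0/1, 3/5 + 2/5*1/5) = [3/5, 17/25)
  'd': [3/5 + 2/5*1/5, 3/5 + 2/5*2/5) = [17/25, 19/25)
  'e': [3/5 + 2/5*2/5, 3/5 + 2/5*3/5) = [19/25, 21/25) <- contains code 96/125
  'a': [3/5 + 2/5*3/5, 3/5 + 2/5*1/1) = [21/25, 1/1)
  emit 'e', narrow to [19/25, 21/25)
Step 3: interval [19/25, 21/25), width = 21/25 - 19/25 = 2/25
  'f': [19/25 + 2/25*0/1, 19/25 + 2/25*1/5) = [19/25, 97/125) <- contains code 96/125
  'd': [19/25 + 2/25*1/5, 19/25 + 2/25*2/5) = [97/125, 99/125)
  'e': [19/25 + 2/25*2/5, 19/25 + 2/25*3/5) = [99/125, 101/125)
  'a': [19/25 + 2/25*3/5, 19/25 + 2/25*1/1) = [101/125, 21/25)
  emit 'f', narrow to [19/25, 97/125)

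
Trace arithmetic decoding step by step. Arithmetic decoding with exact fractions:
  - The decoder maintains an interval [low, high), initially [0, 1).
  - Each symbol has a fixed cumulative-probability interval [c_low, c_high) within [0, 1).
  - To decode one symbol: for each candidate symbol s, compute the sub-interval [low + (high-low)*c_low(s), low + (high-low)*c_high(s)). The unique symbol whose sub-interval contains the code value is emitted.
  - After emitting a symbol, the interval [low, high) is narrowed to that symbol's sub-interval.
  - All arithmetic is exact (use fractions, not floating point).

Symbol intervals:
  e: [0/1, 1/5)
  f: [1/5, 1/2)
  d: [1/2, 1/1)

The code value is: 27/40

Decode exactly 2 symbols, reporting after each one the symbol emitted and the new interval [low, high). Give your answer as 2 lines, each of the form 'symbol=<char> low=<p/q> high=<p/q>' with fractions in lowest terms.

Answer: symbol=d low=1/2 high=1/1
symbol=f low=3/5 high=3/4

Derivation:
Step 1: interval [0/1, 1/1), width = 1/1 - 0/1 = 1/1
  'e': [0/1 + 1/1*0/1, 0/1 + 1/1*1/5) = [0/1, 1/5)
  'f': [0/1 + 1/1*1/5, 0/1 + 1/1*1/2) = [1/5, 1/2)
  'd': [0/1 + 1/1*1/2, 0/1 + 1/1*1/1) = [1/2, 1/1) <- contains code 27/40
  emit 'd', narrow to [1/2, 1/1)
Step 2: interval [1/2, 1/1), width = 1/1 - 1/2 = 1/2
  'e': [1/2 + 1/2*0/1, 1/2 + 1/2*1/5) = [1/2, 3/5)
  'f': [1/2 + 1/2*1/5, 1/2 + 1/2*1/2) = [3/5, 3/4) <- contains code 27/40
  'd': [1/2 + 1/2*1/2, 1/2 + 1/2*1/1) = [3/4, 1/1)
  emit 'f', narrow to [3/5, 3/4)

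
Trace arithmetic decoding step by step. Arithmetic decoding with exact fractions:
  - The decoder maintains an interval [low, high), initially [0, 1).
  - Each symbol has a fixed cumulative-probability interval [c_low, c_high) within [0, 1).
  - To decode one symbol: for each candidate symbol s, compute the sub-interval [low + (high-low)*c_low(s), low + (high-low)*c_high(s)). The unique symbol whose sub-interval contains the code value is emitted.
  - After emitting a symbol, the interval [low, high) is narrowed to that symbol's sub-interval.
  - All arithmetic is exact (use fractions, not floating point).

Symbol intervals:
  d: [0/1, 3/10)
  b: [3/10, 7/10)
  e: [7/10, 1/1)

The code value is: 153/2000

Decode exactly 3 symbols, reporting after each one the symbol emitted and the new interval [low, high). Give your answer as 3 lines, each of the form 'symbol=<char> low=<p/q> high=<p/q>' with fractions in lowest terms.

Answer: symbol=d low=0/1 high=3/10
symbol=d low=0/1 high=9/100
symbol=e low=63/1000 high=9/100

Derivation:
Step 1: interval [0/1, 1/1), width = 1/1 - 0/1 = 1/1
  'd': [0/1 + 1/1*0/1, 0/1 + 1/1*3/10) = [0/1, 3/10) <- contains code 153/2000
  'b': [0/1 + 1/1*3/10, 0/1 + 1/1*7/10) = [3/10, 7/10)
  'e': [0/1 + 1/1*7/10, 0/1 + 1/1*1/1) = [7/10, 1/1)
  emit 'd', narrow to [0/1, 3/10)
Step 2: interval [0/1, 3/10), width = 3/10 - 0/1 = 3/10
  'd': [0/1 + 3/10*0/1, 0/1 + 3/10*3/10) = [0/1, 9/100) <- contains code 153/2000
  'b': [0/1 + 3/10*3/10, 0/1 + 3/10*7/10) = [9/100, 21/100)
  'e': [0/1 + 3/10*7/10, 0/1 + 3/10*1/1) = [21/100, 3/10)
  emit 'd', narrow to [0/1, 9/100)
Step 3: interval [0/1, 9/100), width = 9/100 - 0/1 = 9/100
  'd': [0/1 + 9/100*0/1, 0/1 + 9/100*3/10) = [0/1, 27/1000)
  'b': [0/1 + 9/100*3/10, 0/1 + 9/100*7/10) = [27/1000, 63/1000)
  'e': [0/1 + 9/100*7/10, 0/1 + 9/100*1/1) = [63/1000, 9/100) <- contains code 153/2000
  emit 'e', narrow to [63/1000, 9/100)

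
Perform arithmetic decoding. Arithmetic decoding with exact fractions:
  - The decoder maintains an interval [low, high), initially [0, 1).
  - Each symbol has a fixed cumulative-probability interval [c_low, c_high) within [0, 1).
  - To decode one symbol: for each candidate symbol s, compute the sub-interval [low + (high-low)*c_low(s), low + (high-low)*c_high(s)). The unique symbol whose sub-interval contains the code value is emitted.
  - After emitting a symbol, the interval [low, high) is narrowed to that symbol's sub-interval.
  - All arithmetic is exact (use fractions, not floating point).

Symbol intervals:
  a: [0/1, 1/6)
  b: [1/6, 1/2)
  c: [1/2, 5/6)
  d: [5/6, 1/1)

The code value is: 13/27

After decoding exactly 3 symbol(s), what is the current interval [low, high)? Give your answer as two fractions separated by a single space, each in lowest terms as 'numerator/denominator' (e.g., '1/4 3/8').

Step 1: interval [0/1, 1/1), width = 1/1 - 0/1 = 1/1
  'a': [0/1 + 1/1*0/1, 0/1 + 1/1*1/6) = [0/1, 1/6)
  'b': [0/1 + 1/1*1/6, 0/1 + 1/1*1/2) = [1/6, 1/2) <- contains code 13/27
  'c': [0/1 + 1/1*1/2, 0/1 + 1/1*5/6) = [1/2, 5/6)
  'd': [0/1 + 1/1*5/6, 0/1 + 1/1*1/1) = [5/6, 1/1)
  emit 'b', narrow to [1/6, 1/2)
Step 2: interval [1/6, 1/2), width = 1/2 - 1/6 = 1/3
  'a': [1/6 + 1/3*0/1, 1/6 + 1/3*1/6) = [1/6, 2/9)
  'b': [1/6 + 1/3*1/6, 1/6 + 1/3*1/2) = [2/9, 1/3)
  'c': [1/6 + 1/3*1/2, 1/6 + 1/3*5/6) = [1/3, 4/9)
  'd': [1/6 + 1/3*5/6, 1/6 + 1/3*1/1) = [4/9, 1/2) <- contains code 13/27
  emit 'd', narrow to [4/9, 1/2)
Step 3: interval [4/9, 1/2), width = 1/2 - 4/9 = 1/18
  'a': [4/9 + 1/18*0/1, 4/9 + 1/18*1/6) = [4/9, 49/108)
  'b': [4/9 + 1/18*1/6, 4/9 + 1/18*1/2) = [49/108, 17/36)
  'c': [4/9 + 1/18*1/2, 4/9 + 1/18*5/6) = [17/36, 53/108) <- contains code 13/27
  'd': [4/9 + 1/18*5/6, 4/9 + 1/18*1/1) = [53/108, 1/2)
  emit 'c', narrow to [17/36, 53/108)

Answer: 17/36 53/108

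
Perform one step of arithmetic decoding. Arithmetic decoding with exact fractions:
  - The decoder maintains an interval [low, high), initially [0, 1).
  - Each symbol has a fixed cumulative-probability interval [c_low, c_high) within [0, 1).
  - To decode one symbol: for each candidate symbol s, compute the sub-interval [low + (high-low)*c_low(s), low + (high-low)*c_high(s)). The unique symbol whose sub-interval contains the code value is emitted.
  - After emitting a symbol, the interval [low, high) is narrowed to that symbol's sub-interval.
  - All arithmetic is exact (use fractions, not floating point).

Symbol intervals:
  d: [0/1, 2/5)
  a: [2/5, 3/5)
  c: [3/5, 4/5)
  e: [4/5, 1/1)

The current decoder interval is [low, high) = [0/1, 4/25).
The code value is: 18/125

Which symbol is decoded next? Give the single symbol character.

Answer: e

Derivation:
Interval width = high − low = 4/25 − 0/1 = 4/25
Scaled code = (code − low) / width = (18/125 − 0/1) / 4/25 = 9/10
  d: [0/1, 2/5) 
  a: [2/5, 3/5) 
  c: [3/5, 4/5) 
  e: [4/5, 1/1) ← scaled code falls here ✓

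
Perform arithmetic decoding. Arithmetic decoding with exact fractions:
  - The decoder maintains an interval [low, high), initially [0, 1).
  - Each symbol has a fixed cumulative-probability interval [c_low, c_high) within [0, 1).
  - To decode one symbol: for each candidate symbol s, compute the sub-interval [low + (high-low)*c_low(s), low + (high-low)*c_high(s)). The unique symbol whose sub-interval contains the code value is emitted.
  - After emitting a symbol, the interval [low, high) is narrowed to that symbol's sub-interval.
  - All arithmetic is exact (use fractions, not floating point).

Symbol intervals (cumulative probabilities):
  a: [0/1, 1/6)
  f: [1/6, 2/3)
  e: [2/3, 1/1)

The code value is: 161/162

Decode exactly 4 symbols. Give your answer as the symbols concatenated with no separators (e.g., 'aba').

Step 1: interval [0/1, 1/1), width = 1/1 - 0/1 = 1/1
  'a': [0/1 + 1/1*0/1, 0/1 + 1/1*1/6) = [0/1, 1/6)
  'f': [0/1 + 1/1*1/6, 0/1 + 1/1*2/3) = [1/6, 2/3)
  'e': [0/1 + 1/1*2/3, 0/1 + 1/1*1/1) = [2/3, 1/1) <- contains code 161/162
  emit 'e', narrow to [2/3, 1/1)
Step 2: interval [2/3, 1/1), width = 1/1 - 2/3 = 1/3
  'a': [2/3 + 1/3*0/1, 2/3 + 1/3*1/6) = [2/3, 13/18)
  'f': [2/3 + 1/3*1/6, 2/3 + 1/3*2/3) = [13/18, 8/9)
  'e': [2/3 + 1/3*2/3, 2/3 + 1/3*1/1) = [8/9, 1/1) <- contains code 161/162
  emit 'e', narrow to [8/9, 1/1)
Step 3: interval [8/9, 1/1), width = 1/1 - 8/9 = 1/9
  'a': [8/9 + 1/9*0/1, 8/9 + 1/9*1/6) = [8/9, 49/54)
  'f': [8/9 + 1/9*1/6, 8/9 + 1/9*2/3) = [49/54, 26/27)
  'e': [8/9 + 1/9*2/3, 8/9 + 1/9*1/1) = [26/27, 1/1) <- contains code 161/162
  emit 'e', narrow to [26/27, 1/1)
Step 4: interval [26/27, 1/1), width = 1/1 - 26/27 = 1/27
  'a': [26/27 + 1/27*0/1, 26/27 + 1/27*1/6) = [26/27, 157/162)
  'f': [26/27 + 1/27*1/6, 26/27 + 1/27*2/3) = [157/162, 80/81)
  'e': [26/27 + 1/27*2/3, 26/27 + 1/27*1/1) = [80/81, 1/1) <- contains code 161/162
  emit 'e', narrow to [80/81, 1/1)

Answer: eeee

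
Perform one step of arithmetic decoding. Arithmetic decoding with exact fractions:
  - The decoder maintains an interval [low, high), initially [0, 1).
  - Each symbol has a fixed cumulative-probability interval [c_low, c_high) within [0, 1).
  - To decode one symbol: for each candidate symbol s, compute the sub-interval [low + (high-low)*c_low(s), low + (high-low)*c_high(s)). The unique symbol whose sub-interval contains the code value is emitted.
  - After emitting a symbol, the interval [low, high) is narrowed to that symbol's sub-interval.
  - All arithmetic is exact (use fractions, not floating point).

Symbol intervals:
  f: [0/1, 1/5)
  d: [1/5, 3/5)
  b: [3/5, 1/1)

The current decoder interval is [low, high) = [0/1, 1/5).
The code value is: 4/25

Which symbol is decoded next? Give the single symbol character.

Interval width = high − low = 1/5 − 0/1 = 1/5
Scaled code = (code − low) / width = (4/25 − 0/1) / 1/5 = 4/5
  f: [0/1, 1/5) 
  d: [1/5, 3/5) 
  b: [3/5, 1/1) ← scaled code falls here ✓

Answer: b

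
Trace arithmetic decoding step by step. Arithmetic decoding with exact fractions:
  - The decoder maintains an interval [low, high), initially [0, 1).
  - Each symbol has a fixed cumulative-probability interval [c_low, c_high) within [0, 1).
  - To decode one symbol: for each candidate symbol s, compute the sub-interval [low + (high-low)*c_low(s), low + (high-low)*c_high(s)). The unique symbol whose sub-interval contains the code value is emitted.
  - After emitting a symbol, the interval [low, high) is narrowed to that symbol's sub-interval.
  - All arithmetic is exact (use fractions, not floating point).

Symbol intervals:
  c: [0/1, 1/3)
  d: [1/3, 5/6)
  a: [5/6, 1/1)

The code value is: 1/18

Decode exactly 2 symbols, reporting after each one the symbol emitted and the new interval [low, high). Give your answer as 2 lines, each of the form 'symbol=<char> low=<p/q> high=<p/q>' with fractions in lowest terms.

Step 1: interval [0/1, 1/1), width = 1/1 - 0/1 = 1/1
  'c': [0/1 + 1/1*0/1, 0/1 + 1/1*1/3) = [0/1, 1/3) <- contains code 1/18
  'd': [0/1 + 1/1*1/3, 0/1 + 1/1*5/6) = [1/3, 5/6)
  'a': [0/1 + 1/1*5/6, 0/1 + 1/1*1/1) = [5/6, 1/1)
  emit 'c', narrow to [0/1, 1/3)
Step 2: interval [0/1, 1/3), width = 1/3 - 0/1 = 1/3
  'c': [0/1 + 1/3*0/1, 0/1 + 1/3*1/3) = [0/1, 1/9) <- contains code 1/18
  'd': [0/1 + 1/3*1/3, 0/1 + 1/3*5/6) = [1/9, 5/18)
  'a': [0/1 + 1/3*5/6, 0/1 + 1/3*1/1) = [5/18, 1/3)
  emit 'c', narrow to [0/1, 1/9)

Answer: symbol=c low=0/1 high=1/3
symbol=c low=0/1 high=1/9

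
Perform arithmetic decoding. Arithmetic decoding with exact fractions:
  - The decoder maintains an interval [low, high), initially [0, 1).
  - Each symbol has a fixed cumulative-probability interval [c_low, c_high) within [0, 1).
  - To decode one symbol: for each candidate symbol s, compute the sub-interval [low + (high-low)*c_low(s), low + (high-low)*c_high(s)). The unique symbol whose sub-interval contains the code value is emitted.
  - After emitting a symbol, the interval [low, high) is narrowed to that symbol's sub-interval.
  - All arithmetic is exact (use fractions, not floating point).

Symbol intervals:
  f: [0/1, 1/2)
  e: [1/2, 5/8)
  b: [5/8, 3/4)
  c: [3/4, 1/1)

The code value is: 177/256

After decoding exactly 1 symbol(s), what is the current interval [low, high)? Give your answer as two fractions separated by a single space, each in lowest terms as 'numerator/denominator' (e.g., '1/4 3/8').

Answer: 5/8 3/4

Derivation:
Step 1: interval [0/1, 1/1), width = 1/1 - 0/1 = 1/1
  'f': [0/1 + 1/1*0/1, 0/1 + 1/1*1/2) = [0/1, 1/2)
  'e': [0/1 + 1/1*1/2, 0/1 + 1/1*5/8) = [1/2, 5/8)
  'b': [0/1 + 1/1*5/8, 0/1 + 1/1*3/4) = [5/8, 3/4) <- contains code 177/256
  'c': [0/1 + 1/1*3/4, 0/1 + 1/1*1/1) = [3/4, 1/1)
  emit 'b', narrow to [5/8, 3/4)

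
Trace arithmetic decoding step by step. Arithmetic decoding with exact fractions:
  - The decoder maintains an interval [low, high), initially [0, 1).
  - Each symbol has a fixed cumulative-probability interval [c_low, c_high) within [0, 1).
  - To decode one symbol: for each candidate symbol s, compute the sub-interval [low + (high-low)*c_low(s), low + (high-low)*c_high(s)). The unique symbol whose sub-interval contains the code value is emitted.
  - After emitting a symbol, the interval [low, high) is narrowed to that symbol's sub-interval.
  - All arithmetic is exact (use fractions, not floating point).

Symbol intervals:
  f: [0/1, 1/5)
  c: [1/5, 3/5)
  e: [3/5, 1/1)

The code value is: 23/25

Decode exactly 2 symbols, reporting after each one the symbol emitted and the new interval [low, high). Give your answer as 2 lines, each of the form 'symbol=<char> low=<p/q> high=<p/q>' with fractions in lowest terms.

Answer: symbol=e low=3/5 high=1/1
symbol=e low=21/25 high=1/1

Derivation:
Step 1: interval [0/1, 1/1), width = 1/1 - 0/1 = 1/1
  'f': [0/1 + 1/1*0/1, 0/1 + 1/1*1/5) = [0/1, 1/5)
  'c': [0/1 + 1/1*1/5, 0/1 + 1/1*3/5) = [1/5, 3/5)
  'e': [0/1 + 1/1*3/5, 0/1 + 1/1*1/1) = [3/5, 1/1) <- contains code 23/25
  emit 'e', narrow to [3/5, 1/1)
Step 2: interval [3/5, 1/1), width = 1/1 - 3/5 = 2/5
  'f': [3/5 + 2/5*0/1, 3/5 + 2/5*1/5) = [3/5, 17/25)
  'c': [3/5 + 2/5*1/5, 3/5 + 2/5*3/5) = [17/25, 21/25)
  'e': [3/5 + 2/5*3/5, 3/5 + 2/5*1/1) = [21/25, 1/1) <- contains code 23/25
  emit 'e', narrow to [21/25, 1/1)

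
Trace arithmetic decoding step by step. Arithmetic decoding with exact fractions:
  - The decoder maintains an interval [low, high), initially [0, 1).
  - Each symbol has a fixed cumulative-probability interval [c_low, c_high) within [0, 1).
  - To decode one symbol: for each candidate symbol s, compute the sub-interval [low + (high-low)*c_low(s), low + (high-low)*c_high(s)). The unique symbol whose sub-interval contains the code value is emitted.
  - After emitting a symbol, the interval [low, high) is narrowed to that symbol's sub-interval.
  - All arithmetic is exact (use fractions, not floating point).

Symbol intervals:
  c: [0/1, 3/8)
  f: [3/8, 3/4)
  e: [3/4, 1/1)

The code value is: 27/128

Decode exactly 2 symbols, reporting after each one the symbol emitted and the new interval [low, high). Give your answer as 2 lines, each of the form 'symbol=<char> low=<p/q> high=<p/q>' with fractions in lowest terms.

Step 1: interval [0/1, 1/1), width = 1/1 - 0/1 = 1/1
  'c': [0/1 + 1/1*0/1, 0/1 + 1/1*3/8) = [0/1, 3/8) <- contains code 27/128
  'f': [0/1 + 1/1*3/8, 0/1 + 1/1*3/4) = [3/8, 3/4)
  'e': [0/1 + 1/1*3/4, 0/1 + 1/1*1/1) = [3/4, 1/1)
  emit 'c', narrow to [0/1, 3/8)
Step 2: interval [0/1, 3/8), width = 3/8 - 0/1 = 3/8
  'c': [0/1 + 3/8*0/1, 0/1 + 3/8*3/8) = [0/1, 9/64)
  'f': [0/1 + 3/8*3/8, 0/1 + 3/8*3/4) = [9/64, 9/32) <- contains code 27/128
  'e': [0/1 + 3/8*3/4, 0/1 + 3/8*1/1) = [9/32, 3/8)
  emit 'f', narrow to [9/64, 9/32)

Answer: symbol=c low=0/1 high=3/8
symbol=f low=9/64 high=9/32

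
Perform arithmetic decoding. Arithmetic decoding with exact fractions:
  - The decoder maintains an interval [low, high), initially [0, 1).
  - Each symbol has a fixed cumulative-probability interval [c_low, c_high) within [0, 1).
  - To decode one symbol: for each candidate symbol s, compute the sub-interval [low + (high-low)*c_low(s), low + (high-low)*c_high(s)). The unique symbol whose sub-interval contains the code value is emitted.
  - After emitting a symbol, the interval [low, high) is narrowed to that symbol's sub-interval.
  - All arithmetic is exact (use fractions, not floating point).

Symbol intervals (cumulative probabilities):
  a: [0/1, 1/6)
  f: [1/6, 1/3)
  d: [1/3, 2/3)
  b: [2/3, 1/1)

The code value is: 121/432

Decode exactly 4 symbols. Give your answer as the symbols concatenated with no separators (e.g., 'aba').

Answer: fbaf

Derivation:
Step 1: interval [0/1, 1/1), width = 1/1 - 0/1 = 1/1
  'a': [0/1 + 1/1*0/1, 0/1 + 1/1*1/6) = [0/1, 1/6)
  'f': [0/1 + 1/1*1/6, 0/1 + 1/1*1/3) = [1/6, 1/3) <- contains code 121/432
  'd': [0/1 + 1/1*1/3, 0/1 + 1/1*2/3) = [1/3, 2/3)
  'b': [0/1 + 1/1*2/3, 0/1 + 1/1*1/1) = [2/3, 1/1)
  emit 'f', narrow to [1/6, 1/3)
Step 2: interval [1/6, 1/3), width = 1/3 - 1/6 = 1/6
  'a': [1/6 + 1/6*0/1, 1/6 + 1/6*1/6) = [1/6, 7/36)
  'f': [1/6 + 1/6*1/6, 1/6 + 1/6*1/3) = [7/36, 2/9)
  'd': [1/6 + 1/6*1/3, 1/6 + 1/6*2/3) = [2/9, 5/18)
  'b': [1/6 + 1/6*2/3, 1/6 + 1/6*1/1) = [5/18, 1/3) <- contains code 121/432
  emit 'b', narrow to [5/18, 1/3)
Step 3: interval [5/18, 1/3), width = 1/3 - 5/18 = 1/18
  'a': [5/18 + 1/18*0/1, 5/18 + 1/18*1/6) = [5/18, 31/108) <- contains code 121/432
  'f': [5/18 + 1/18*1/6, 5/18 + 1/18*1/3) = [31/108, 8/27)
  'd': [5/18 + 1/18*1/3, 5/18 + 1/18*2/3) = [8/27, 17/54)
  'b': [5/18 + 1/18*2/3, 5/18 + 1/18*1/1) = [17/54, 1/3)
  emit 'a', narrow to [5/18, 31/108)
Step 4: interval [5/18, 31/108), width = 31/108 - 5/18 = 1/108
  'a': [5/18 + 1/108*0/1, 5/18 + 1/108*1/6) = [5/18, 181/648)
  'f': [5/18 + 1/108*1/6, 5/18 + 1/108*1/3) = [181/648, 91/324) <- contains code 121/432
  'd': [5/18 + 1/108*1/3, 5/18 + 1/108*2/3) = [91/324, 23/81)
  'b': [5/18 + 1/108*2/3, 5/18 + 1/108*1/1) = [23/81, 31/108)
  emit 'f', narrow to [181/648, 91/324)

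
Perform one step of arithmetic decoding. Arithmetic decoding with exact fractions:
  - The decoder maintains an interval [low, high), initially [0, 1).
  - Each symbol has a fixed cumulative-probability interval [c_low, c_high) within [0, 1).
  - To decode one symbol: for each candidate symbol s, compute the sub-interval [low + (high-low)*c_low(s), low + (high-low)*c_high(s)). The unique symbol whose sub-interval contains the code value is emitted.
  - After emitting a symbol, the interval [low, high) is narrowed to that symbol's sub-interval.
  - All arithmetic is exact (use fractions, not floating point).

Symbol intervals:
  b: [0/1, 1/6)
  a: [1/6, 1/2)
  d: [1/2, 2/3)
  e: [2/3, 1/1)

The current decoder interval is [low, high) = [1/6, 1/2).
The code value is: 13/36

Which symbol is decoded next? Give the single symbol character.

Answer: d

Derivation:
Interval width = high − low = 1/2 − 1/6 = 1/3
Scaled code = (code − low) / width = (13/36 − 1/6) / 1/3 = 7/12
  b: [0/1, 1/6) 
  a: [1/6, 1/2) 
  d: [1/2, 2/3) ← scaled code falls here ✓
  e: [2/3, 1/1) 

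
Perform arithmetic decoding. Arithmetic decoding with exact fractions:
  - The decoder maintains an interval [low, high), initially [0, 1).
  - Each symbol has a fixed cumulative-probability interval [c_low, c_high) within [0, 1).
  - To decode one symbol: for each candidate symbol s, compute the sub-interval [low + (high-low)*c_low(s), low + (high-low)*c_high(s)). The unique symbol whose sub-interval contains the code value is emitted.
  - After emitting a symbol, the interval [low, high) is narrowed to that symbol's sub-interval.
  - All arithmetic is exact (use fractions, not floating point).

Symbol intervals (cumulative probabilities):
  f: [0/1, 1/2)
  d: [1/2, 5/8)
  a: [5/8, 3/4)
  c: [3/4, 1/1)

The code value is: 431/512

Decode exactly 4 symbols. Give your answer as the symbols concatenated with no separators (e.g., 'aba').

Answer: cfac

Derivation:
Step 1: interval [0/1, 1/1), width = 1/1 - 0/1 = 1/1
  'f': [0/1 + 1/1*0/1, 0/1 + 1/1*1/2) = [0/1, 1/2)
  'd': [0/1 + 1/1*1/2, 0/1 + 1/1*5/8) = [1/2, 5/8)
  'a': [0/1 + 1/1*5/8, 0/1 + 1/1*3/4) = [5/8, 3/4)
  'c': [0/1 + 1/1*3/4, 0/1 + 1/1*1/1) = [3/4, 1/1) <- contains code 431/512
  emit 'c', narrow to [3/4, 1/1)
Step 2: interval [3/4, 1/1), width = 1/1 - 3/4 = 1/4
  'f': [3/4 + 1/4*0/1, 3/4 + 1/4*1/2) = [3/4, 7/8) <- contains code 431/512
  'd': [3/4 + 1/4*1/2, 3/4 + 1/4*5/8) = [7/8, 29/32)
  'a': [3/4 + 1/4*5/8, 3/4 + 1/4*3/4) = [29/32, 15/16)
  'c': [3/4 + 1/4*3/4, 3/4 + 1/4*1/1) = [15/16, 1/1)
  emit 'f', narrow to [3/4, 7/8)
Step 3: interval [3/4, 7/8), width = 7/8 - 3/4 = 1/8
  'f': [3/4 + 1/8*0/1, 3/4 + 1/8*1/2) = [3/4, 13/16)
  'd': [3/4 + 1/8*1/2, 3/4 + 1/8*5/8) = [13/16, 53/64)
  'a': [3/4 + 1/8*5/8, 3/4 + 1/8*3/4) = [53/64, 27/32) <- contains code 431/512
  'c': [3/4 + 1/8*3/4, 3/4 + 1/8*1/1) = [27/32, 7/8)
  emit 'a', narrow to [53/64, 27/32)
Step 4: interval [53/64, 27/32), width = 27/32 - 53/64 = 1/64
  'f': [53/64 + 1/64*0/1, 53/64 + 1/64*1/2) = [53/64, 107/128)
  'd': [53/64 + 1/64*1/2, 53/64 + 1/64*5/8) = [107/128, 429/512)
  'a': [53/64 + 1/64*5/8, 53/64 + 1/64*3/4) = [429/512, 215/256)
  'c': [53/64 + 1/64*3/4, 53/64 + 1/64*1/1) = [215/256, 27/32) <- contains code 431/512
  emit 'c', narrow to [215/256, 27/32)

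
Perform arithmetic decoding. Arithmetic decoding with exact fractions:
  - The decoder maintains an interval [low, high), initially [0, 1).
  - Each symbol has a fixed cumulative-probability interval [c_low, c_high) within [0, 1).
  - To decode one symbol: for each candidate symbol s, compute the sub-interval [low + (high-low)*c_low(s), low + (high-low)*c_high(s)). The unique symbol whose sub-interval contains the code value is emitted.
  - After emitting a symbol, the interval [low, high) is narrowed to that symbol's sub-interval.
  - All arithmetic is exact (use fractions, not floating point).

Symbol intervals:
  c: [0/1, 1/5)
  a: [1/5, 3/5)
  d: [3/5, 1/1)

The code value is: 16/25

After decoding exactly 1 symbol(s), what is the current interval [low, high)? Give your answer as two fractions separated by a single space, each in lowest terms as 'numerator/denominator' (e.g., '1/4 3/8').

Step 1: interval [0/1, 1/1), width = 1/1 - 0/1 = 1/1
  'c': [0/1 + 1/1*0/1, 0/1 + 1/1*1/5) = [0/1, 1/5)
  'a': [0/1 + 1/1*1/5, 0/1 + 1/1*3/5) = [1/5, 3/5)
  'd': [0/1 + 1/1*3/5, 0/1 + 1/1*1/1) = [3/5, 1/1) <- contains code 16/25
  emit 'd', narrow to [3/5, 1/1)

Answer: 3/5 1/1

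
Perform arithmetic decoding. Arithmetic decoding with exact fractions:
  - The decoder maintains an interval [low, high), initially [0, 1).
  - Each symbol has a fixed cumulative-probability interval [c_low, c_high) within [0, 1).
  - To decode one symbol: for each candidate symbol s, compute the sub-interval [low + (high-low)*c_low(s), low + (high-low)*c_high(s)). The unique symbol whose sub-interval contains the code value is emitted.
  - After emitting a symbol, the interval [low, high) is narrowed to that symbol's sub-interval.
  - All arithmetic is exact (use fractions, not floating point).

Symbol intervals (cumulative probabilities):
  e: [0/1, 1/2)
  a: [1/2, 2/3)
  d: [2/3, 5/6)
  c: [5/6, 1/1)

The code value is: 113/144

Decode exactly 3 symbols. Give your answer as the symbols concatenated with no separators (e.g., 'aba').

Answer: dde

Derivation:
Step 1: interval [0/1, 1/1), width = 1/1 - 0/1 = 1/1
  'e': [0/1 + 1/1*0/1, 0/1 + 1/1*1/2) = [0/1, 1/2)
  'a': [0/1 + 1/1*1/2, 0/1 + 1/1*2/3) = [1/2, 2/3)
  'd': [0/1 + 1/1*2/3, 0/1 + 1/1*5/6) = [2/3, 5/6) <- contains code 113/144
  'c': [0/1 + 1/1*5/6, 0/1 + 1/1*1/1) = [5/6, 1/1)
  emit 'd', narrow to [2/3, 5/6)
Step 2: interval [2/3, 5/6), width = 5/6 - 2/3 = 1/6
  'e': [2/3 + 1/6*0/1, 2/3 + 1/6*1/2) = [2/3, 3/4)
  'a': [2/3 + 1/6*1/2, 2/3 + 1/6*2/3) = [3/4, 7/9)
  'd': [2/3 + 1/6*2/3, 2/3 + 1/6*5/6) = [7/9, 29/36) <- contains code 113/144
  'c': [2/3 + 1/6*5/6, 2/3 + 1/6*1/1) = [29/36, 5/6)
  emit 'd', narrow to [7/9, 29/36)
Step 3: interval [7/9, 29/36), width = 29/36 - 7/9 = 1/36
  'e': [7/9 + 1/36*0/1, 7/9 + 1/36*1/2) = [7/9, 19/24) <- contains code 113/144
  'a': [7/9 + 1/36*1/2, 7/9 + 1/36*2/3) = [19/24, 43/54)
  'd': [7/9 + 1/36*2/3, 7/9 + 1/36*5/6) = [43/54, 173/216)
  'c': [7/9 + 1/36*5/6, 7/9 + 1/36*1/1) = [173/216, 29/36)
  emit 'e', narrow to [7/9, 19/24)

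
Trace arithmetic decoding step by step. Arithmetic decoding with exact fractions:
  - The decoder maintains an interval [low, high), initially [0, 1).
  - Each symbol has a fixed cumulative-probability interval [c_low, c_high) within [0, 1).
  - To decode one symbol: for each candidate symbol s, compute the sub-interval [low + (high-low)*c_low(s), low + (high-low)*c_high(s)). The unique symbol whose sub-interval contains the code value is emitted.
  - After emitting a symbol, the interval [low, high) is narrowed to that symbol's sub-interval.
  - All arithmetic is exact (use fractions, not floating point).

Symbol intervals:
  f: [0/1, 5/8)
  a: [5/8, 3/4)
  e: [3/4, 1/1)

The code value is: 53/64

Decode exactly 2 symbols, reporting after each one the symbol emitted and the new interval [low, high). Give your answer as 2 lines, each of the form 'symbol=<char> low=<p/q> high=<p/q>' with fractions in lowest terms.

Step 1: interval [0/1, 1/1), width = 1/1 - 0/1 = 1/1
  'f': [0/1 + 1/1*0/1, 0/1 + 1/1*5/8) = [0/1, 5/8)
  'a': [0/1 + 1/1*5/8, 0/1 + 1/1*3/4) = [5/8, 3/4)
  'e': [0/1 + 1/1*3/4, 0/1 + 1/1*1/1) = [3/4, 1/1) <- contains code 53/64
  emit 'e', narrow to [3/4, 1/1)
Step 2: interval [3/4, 1/1), width = 1/1 - 3/4 = 1/4
  'f': [3/4 + 1/4*0/1, 3/4 + 1/4*5/8) = [3/4, 29/32) <- contains code 53/64
  'a': [3/4 + 1/4*5/8, 3/4 + 1/4*3/4) = [29/32, 15/16)
  'e': [3/4 + 1/4*3/4, 3/4 + 1/4*1/1) = [15/16, 1/1)
  emit 'f', narrow to [3/4, 29/32)

Answer: symbol=e low=3/4 high=1/1
symbol=f low=3/4 high=29/32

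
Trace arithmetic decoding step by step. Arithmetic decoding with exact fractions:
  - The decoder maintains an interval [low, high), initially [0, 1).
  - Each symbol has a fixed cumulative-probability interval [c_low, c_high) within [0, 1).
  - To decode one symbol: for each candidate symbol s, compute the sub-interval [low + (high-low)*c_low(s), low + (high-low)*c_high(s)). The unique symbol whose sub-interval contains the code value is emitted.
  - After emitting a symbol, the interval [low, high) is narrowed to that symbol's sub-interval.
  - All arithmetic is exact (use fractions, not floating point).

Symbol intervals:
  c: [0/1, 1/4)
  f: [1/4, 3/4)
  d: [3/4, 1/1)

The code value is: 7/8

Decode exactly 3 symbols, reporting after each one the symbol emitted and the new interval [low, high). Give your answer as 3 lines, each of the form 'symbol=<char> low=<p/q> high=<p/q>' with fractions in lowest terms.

Step 1: interval [0/1, 1/1), width = 1/1 - 0/1 = 1/1
  'c': [0/1 + 1/1*0/1, 0/1 + 1/1*1/4) = [0/1, 1/4)
  'f': [0/1 + 1/1*1/4, 0/1 + 1/1*3/4) = [1/4, 3/4)
  'd': [0/1 + 1/1*3/4, 0/1 + 1/1*1/1) = [3/4, 1/1) <- contains code 7/8
  emit 'd', narrow to [3/4, 1/1)
Step 2: interval [3/4, 1/1), width = 1/1 - 3/4 = 1/4
  'c': [3/4 + 1/4*0/1, 3/4 + 1/4*1/4) = [3/4, 13/16)
  'f': [3/4 + 1/4*1/4, 3/4 + 1/4*3/4) = [13/16, 15/16) <- contains code 7/8
  'd': [3/4 + 1/4*3/4, 3/4 + 1/4*1/1) = [15/16, 1/1)
  emit 'f', narrow to [13/16, 15/16)
Step 3: interval [13/16, 15/16), width = 15/16 - 13/16 = 1/8
  'c': [13/16 + 1/8*0/1, 13/16 + 1/8*1/4) = [13/16, 27/32)
  'f': [13/16 + 1/8*1/4, 13/16 + 1/8*3/4) = [27/32, 29/32) <- contains code 7/8
  'd': [13/16 + 1/8*3/4, 13/16 + 1/8*1/1) = [29/32, 15/16)
  emit 'f', narrow to [27/32, 29/32)

Answer: symbol=d low=3/4 high=1/1
symbol=f low=13/16 high=15/16
symbol=f low=27/32 high=29/32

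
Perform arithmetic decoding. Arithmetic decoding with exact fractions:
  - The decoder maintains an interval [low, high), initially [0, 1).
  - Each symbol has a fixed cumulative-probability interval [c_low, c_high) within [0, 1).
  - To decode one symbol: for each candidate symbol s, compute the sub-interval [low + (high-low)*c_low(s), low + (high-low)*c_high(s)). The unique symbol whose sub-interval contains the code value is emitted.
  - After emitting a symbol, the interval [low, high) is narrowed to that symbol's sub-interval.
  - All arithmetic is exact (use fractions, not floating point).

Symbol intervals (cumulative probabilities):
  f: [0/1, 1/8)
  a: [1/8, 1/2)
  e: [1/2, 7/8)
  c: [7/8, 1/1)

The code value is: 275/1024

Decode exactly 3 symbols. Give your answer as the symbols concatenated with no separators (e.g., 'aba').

Answer: aae

Derivation:
Step 1: interval [0/1, 1/1), width = 1/1 - 0/1 = 1/1
  'f': [0/1 + 1/1*0/1, 0/1 + 1/1*1/8) = [0/1, 1/8)
  'a': [0/1 + 1/1*1/8, 0/1 + 1/1*1/2) = [1/8, 1/2) <- contains code 275/1024
  'e': [0/1 + 1/1*1/2, 0/1 + 1/1*7/8) = [1/2, 7/8)
  'c': [0/1 + 1/1*7/8, 0/1 + 1/1*1/1) = [7/8, 1/1)
  emit 'a', narrow to [1/8, 1/2)
Step 2: interval [1/8, 1/2), width = 1/2 - 1/8 = 3/8
  'f': [1/8 + 3/8*0/1, 1/8 + 3/8*1/8) = [1/8, 11/64)
  'a': [1/8 + 3/8*1/8, 1/8 + 3/8*1/2) = [11/64, 5/16) <- contains code 275/1024
  'e': [1/8 + 3/8*1/2, 1/8 + 3/8*7/8) = [5/16, 29/64)
  'c': [1/8 + 3/8*7/8, 1/8 + 3/8*1/1) = [29/64, 1/2)
  emit 'a', narrow to [11/64, 5/16)
Step 3: interval [11/64, 5/16), width = 5/16 - 11/64 = 9/64
  'f': [11/64 + 9/64*0/1, 11/64 + 9/64*1/8) = [11/64, 97/512)
  'a': [11/64 + 9/64*1/8, 11/64 + 9/64*1/2) = [97/512, 31/128)
  'e': [11/64 + 9/64*1/2, 11/64 + 9/64*7/8) = [31/128, 151/512) <- contains code 275/1024
  'c': [11/64 + 9/64*7/8, 11/64 + 9/64*1/1) = [151/512, 5/16)
  emit 'e', narrow to [31/128, 151/512)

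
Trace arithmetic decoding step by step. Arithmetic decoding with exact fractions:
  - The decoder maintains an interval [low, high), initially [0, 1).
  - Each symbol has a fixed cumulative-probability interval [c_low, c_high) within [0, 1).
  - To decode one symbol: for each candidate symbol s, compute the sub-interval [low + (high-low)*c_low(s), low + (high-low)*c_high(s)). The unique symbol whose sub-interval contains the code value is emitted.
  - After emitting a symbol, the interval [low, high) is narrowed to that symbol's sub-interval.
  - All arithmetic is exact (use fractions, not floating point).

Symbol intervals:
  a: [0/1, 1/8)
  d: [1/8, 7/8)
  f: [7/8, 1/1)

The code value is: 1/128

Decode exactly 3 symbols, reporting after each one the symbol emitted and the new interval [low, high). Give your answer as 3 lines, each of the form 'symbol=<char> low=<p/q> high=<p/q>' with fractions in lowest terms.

Answer: symbol=a low=0/1 high=1/8
symbol=a low=0/1 high=1/64
symbol=d low=1/512 high=7/512

Derivation:
Step 1: interval [0/1, 1/1), width = 1/1 - 0/1 = 1/1
  'a': [0/1 + 1/1*0/1, 0/1 + 1/1*1/8) = [0/1, 1/8) <- contains code 1/128
  'd': [0/1 + 1/1*1/8, 0/1 + 1/1*7/8) = [1/8, 7/8)
  'f': [0/1 + 1/1*7/8, 0/1 + 1/1*1/1) = [7/8, 1/1)
  emit 'a', narrow to [0/1, 1/8)
Step 2: interval [0/1, 1/8), width = 1/8 - 0/1 = 1/8
  'a': [0/1 + 1/8*0/1, 0/1 + 1/8*1/8) = [0/1, 1/64) <- contains code 1/128
  'd': [0/1 + 1/8*1/8, 0/1 + 1/8*7/8) = [1/64, 7/64)
  'f': [0/1 + 1/8*7/8, 0/1 + 1/8*1/1) = [7/64, 1/8)
  emit 'a', narrow to [0/1, 1/64)
Step 3: interval [0/1, 1/64), width = 1/64 - 0/1 = 1/64
  'a': [0/1 + 1/64*0/1, 0/1 + 1/64*1/8) = [0/1, 1/512)
  'd': [0/1 + 1/64*1/8, 0/1 + 1/64*7/8) = [1/512, 7/512) <- contains code 1/128
  'f': [0/1 + 1/64*7/8, 0/1 + 1/64*1/1) = [7/512, 1/64)
  emit 'd', narrow to [1/512, 7/512)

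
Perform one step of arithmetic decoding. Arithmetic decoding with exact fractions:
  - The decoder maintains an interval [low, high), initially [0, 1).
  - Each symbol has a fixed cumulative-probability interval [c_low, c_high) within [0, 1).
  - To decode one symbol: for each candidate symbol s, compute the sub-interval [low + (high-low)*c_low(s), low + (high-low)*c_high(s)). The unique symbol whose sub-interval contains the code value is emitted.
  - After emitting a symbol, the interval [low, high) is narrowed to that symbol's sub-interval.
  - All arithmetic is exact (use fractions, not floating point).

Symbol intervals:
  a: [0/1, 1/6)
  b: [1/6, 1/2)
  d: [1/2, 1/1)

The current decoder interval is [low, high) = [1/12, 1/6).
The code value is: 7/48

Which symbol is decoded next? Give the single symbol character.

Answer: d

Derivation:
Interval width = high − low = 1/6 − 1/12 = 1/12
Scaled code = (code − low) / width = (7/48 − 1/12) / 1/12 = 3/4
  a: [0/1, 1/6) 
  b: [1/6, 1/2) 
  d: [1/2, 1/1) ← scaled code falls here ✓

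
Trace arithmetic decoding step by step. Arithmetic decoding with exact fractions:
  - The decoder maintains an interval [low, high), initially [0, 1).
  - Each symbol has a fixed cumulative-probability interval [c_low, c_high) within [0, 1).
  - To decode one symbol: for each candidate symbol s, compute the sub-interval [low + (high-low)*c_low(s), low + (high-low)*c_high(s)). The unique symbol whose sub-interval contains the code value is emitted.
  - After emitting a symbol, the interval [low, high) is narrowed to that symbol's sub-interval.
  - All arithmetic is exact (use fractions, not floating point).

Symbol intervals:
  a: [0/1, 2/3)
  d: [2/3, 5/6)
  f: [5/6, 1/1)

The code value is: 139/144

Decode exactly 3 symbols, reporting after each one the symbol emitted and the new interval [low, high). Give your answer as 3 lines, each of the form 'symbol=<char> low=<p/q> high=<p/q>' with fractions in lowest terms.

Step 1: interval [0/1, 1/1), width = 1/1 - 0/1 = 1/1
  'a': [0/1 + 1/1*0/1, 0/1 + 1/1*2/3) = [0/1, 2/3)
  'd': [0/1 + 1/1*2/3, 0/1 + 1/1*5/6) = [2/3, 5/6)
  'f': [0/1 + 1/1*5/6, 0/1 + 1/1*1/1) = [5/6, 1/1) <- contains code 139/144
  emit 'f', narrow to [5/6, 1/1)
Step 2: interval [5/6, 1/1), width = 1/1 - 5/6 = 1/6
  'a': [5/6 + 1/6*0/1, 5/6 + 1/6*2/3) = [5/6, 17/18)
  'd': [5/6 + 1/6*2/3, 5/6 + 1/6*5/6) = [17/18, 35/36) <- contains code 139/144
  'f': [5/6 + 1/6*5/6, 5/6 + 1/6*1/1) = [35/36, 1/1)
  emit 'd', narrow to [17/18, 35/36)
Step 3: interval [17/18, 35/36), width = 35/36 - 17/18 = 1/36
  'a': [17/18 + 1/36*0/1, 17/18 + 1/36*2/3) = [17/18, 26/27)
  'd': [17/18 + 1/36*2/3, 17/18 + 1/36*5/6) = [26/27, 209/216) <- contains code 139/144
  'f': [17/18 + 1/36*5/6, 17/18 + 1/36*1/1) = [209/216, 35/36)
  emit 'd', narrow to [26/27, 209/216)

Answer: symbol=f low=5/6 high=1/1
symbol=d low=17/18 high=35/36
symbol=d low=26/27 high=209/216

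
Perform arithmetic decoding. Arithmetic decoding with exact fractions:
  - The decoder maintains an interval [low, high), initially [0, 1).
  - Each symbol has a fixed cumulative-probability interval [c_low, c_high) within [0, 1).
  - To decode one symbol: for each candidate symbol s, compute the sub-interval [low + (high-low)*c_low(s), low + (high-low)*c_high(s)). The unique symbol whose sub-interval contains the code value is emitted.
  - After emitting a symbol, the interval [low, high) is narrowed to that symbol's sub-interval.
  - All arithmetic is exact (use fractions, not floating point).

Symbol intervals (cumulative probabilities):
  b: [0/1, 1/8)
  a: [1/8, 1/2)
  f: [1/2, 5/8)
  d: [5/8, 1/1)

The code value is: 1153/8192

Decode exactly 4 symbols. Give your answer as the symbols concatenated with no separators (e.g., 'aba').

Answer: abaf

Derivation:
Step 1: interval [0/1, 1/1), width = 1/1 - 0/1 = 1/1
  'b': [0/1 + 1/1*0/1, 0/1 + 1/1*1/8) = [0/1, 1/8)
  'a': [0/1 + 1/1*1/8, 0/1 + 1/1*1/2) = [1/8, 1/2) <- contains code 1153/8192
  'f': [0/1 + 1/1*1/2, 0/1 + 1/1*5/8) = [1/2, 5/8)
  'd': [0/1 + 1/1*5/8, 0/1 + 1/1*1/1) = [5/8, 1/1)
  emit 'a', narrow to [1/8, 1/2)
Step 2: interval [1/8, 1/2), width = 1/2 - 1/8 = 3/8
  'b': [1/8 + 3/8*0/1, 1/8 + 3/8*1/8) = [1/8, 11/64) <- contains code 1153/8192
  'a': [1/8 + 3/8*1/8, 1/8 + 3/8*1/2) = [11/64, 5/16)
  'f': [1/8 + 3/8*1/2, 1/8 + 3/8*5/8) = [5/16, 23/64)
  'd': [1/8 + 3/8*5/8, 1/8 + 3/8*1/1) = [23/64, 1/2)
  emit 'b', narrow to [1/8, 11/64)
Step 3: interval [1/8, 11/64), width = 11/64 - 1/8 = 3/64
  'b': [1/8 + 3/64*0/1, 1/8 + 3/64*1/8) = [1/8, 67/512)
  'a': [1/8 + 3/64*1/8, 1/8 + 3/64*1/2) = [67/512, 19/128) <- contains code 1153/8192
  'f': [1/8 + 3/64*1/2, 1/8 + 3/64*5/8) = [19/128, 79/512)
  'd': [1/8 + 3/64*5/8, 1/8 + 3/64*1/1) = [79/512, 11/64)
  emit 'a', narrow to [67/512, 19/128)
Step 4: interval [67/512, 19/128), width = 19/128 - 67/512 = 9/512
  'b': [67/512 + 9/512*0/1, 67/512 + 9/512*1/8) = [67/512, 545/4096)
  'a': [67/512 + 9/512*1/8, 67/512 + 9/512*1/2) = [545/4096, 143/1024)
  'f': [67/512 + 9/512*1/2, 67/512 + 9/512*5/8) = [143/1024, 581/4096) <- contains code 1153/8192
  'd': [67/512 + 9/512*5/8, 67/512 + 9/512*1/1) = [581/4096, 19/128)
  emit 'f', narrow to [143/1024, 581/4096)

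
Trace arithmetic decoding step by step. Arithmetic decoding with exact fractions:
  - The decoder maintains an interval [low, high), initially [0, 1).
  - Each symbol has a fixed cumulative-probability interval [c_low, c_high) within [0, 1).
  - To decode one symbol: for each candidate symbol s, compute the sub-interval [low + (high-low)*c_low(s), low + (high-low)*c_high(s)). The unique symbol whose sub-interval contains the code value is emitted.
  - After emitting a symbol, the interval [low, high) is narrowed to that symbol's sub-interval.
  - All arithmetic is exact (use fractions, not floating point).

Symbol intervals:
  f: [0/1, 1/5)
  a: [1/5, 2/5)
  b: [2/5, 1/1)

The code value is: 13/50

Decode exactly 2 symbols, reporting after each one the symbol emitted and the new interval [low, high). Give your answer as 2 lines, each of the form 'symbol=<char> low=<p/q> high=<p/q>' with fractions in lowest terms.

Answer: symbol=a low=1/5 high=2/5
symbol=a low=6/25 high=7/25

Derivation:
Step 1: interval [0/1, 1/1), width = 1/1 - 0/1 = 1/1
  'f': [0/1 + 1/1*0/1, 0/1 + 1/1*1/5) = [0/1, 1/5)
  'a': [0/1 + 1/1*1/5, 0/1 + 1/1*2/5) = [1/5, 2/5) <- contains code 13/50
  'b': [0/1 + 1/1*2/5, 0/1 + 1/1*1/1) = [2/5, 1/1)
  emit 'a', narrow to [1/5, 2/5)
Step 2: interval [1/5, 2/5), width = 2/5 - 1/5 = 1/5
  'f': [1/5 + 1/5*0/1, 1/5 + 1/5*1/5) = [1/5, 6/25)
  'a': [1/5 + 1/5*1/5, 1/5 + 1/5*2/5) = [6/25, 7/25) <- contains code 13/50
  'b': [1/5 + 1/5*2/5, 1/5 + 1/5*1/1) = [7/25, 2/5)
  emit 'a', narrow to [6/25, 7/25)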